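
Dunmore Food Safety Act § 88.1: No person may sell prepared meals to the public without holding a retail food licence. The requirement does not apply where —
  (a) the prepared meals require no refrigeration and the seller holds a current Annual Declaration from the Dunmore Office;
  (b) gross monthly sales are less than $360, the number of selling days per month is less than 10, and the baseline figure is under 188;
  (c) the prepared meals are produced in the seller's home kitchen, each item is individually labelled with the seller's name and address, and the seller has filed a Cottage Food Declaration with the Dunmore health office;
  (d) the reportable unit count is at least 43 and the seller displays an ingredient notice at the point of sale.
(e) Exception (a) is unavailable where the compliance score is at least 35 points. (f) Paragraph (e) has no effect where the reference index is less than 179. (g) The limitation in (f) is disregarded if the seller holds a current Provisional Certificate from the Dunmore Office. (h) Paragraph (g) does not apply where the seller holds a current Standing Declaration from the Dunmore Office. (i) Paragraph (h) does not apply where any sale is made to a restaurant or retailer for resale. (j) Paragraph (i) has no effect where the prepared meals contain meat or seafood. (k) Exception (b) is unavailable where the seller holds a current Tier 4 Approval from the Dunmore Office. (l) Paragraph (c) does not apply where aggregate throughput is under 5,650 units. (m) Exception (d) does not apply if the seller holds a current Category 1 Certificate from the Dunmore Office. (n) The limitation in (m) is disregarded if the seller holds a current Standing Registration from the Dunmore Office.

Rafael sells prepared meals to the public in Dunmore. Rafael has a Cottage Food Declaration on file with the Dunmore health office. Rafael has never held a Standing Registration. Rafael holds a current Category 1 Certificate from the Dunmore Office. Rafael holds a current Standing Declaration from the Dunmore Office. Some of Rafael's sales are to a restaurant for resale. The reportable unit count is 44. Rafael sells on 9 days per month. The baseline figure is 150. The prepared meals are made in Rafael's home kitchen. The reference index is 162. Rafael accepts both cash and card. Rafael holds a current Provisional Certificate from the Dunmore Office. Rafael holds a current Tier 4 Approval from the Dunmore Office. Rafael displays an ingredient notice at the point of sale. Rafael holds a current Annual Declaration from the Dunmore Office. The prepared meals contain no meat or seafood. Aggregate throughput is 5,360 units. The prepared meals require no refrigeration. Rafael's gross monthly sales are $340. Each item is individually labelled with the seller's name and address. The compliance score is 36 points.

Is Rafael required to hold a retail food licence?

Yes — Rafael must hold a retail food licence.

Exception (a): the prepared meals are shelf-stable; a current Annual Declaration is held — every condition holds. But applying paragraphs (e)–(j): (e) applies — the compliance score is 36 points, meeting the 35 points threshold. (f) would limit (e) — the reference index is 162, less than the 179 limit — but (g) sets (f) aside: (g) operates against (f): a current Provisional Certificate is held. (h) is engaged (a current Standing Declaration is held), but is itself disapplied by (i): (i) operates against (h): some sales are to a restaurant for resale. (j) is not triggered (the prepared meals contain no meat or seafood), so (i) stands. Exception (a) does not apply.
Exception (b): gross monthly sales are $340, less than the $360 limit; the number of selling days per month is 9, less than the 10 limit; the baseline figure is 150, under the 188 limit — every condition holds. But applying paragraph (k): (k) is engaged — a current Tier 4 Approval is held. Exception (b) does not apply.
Exception (c)'s conditions are all satisfied: the prepared meals are home-kitchen produced; items are individually labelled; a Cottage Food Declaration is on file. But applying paragraph (l): (l) is engaged — aggregate throughput is 5,360 units, under the 5,650 units limit. Exception (c) does not apply.
All of (d)'s requirements are met (the reportable unit count is 44, meeting the 43 threshold; an ingredient notice is displayed). But: (m) operates — a current Category 1 Certificate is held. (n), which would lift (m), does not operate here — the Standing Registration is not current. Exception (d) does not apply.
No exception applies. The general rule governs.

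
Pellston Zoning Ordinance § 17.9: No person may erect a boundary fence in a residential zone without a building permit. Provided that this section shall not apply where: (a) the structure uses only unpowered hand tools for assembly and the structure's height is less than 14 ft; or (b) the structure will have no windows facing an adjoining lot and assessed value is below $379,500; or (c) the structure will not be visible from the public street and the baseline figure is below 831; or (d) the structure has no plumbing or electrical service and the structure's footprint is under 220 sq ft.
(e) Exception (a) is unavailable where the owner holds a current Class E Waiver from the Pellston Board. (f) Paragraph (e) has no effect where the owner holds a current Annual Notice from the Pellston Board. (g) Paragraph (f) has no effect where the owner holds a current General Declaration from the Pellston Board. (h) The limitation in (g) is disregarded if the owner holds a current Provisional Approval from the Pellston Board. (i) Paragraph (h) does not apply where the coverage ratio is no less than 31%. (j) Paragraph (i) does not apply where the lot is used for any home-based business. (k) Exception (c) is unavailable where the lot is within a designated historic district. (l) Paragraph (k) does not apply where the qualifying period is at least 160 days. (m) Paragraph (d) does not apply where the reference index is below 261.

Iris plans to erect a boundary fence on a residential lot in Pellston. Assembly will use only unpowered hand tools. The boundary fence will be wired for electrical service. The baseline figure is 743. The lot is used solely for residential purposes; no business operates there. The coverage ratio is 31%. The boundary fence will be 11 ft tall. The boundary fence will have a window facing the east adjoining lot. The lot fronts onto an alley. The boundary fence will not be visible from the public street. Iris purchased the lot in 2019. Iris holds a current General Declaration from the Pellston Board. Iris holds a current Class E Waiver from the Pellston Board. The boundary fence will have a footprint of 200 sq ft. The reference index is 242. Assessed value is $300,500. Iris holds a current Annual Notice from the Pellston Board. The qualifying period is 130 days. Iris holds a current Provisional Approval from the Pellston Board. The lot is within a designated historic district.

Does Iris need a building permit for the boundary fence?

Exception (a)'s conditions are all satisfied: assembly uses only hand tools; the structure's height is 11 ft, less than the 14 ft limit. But: (e) applies — a current Class E Waiver is held. (f) is triggered (a current Annual Notice is held), but is set aside by (g): (g) is triggered — a current General Declaration is held. (h) is triggered (a current Provisional Approval is held), but is displaced by (i): (i) is engaged — the coverage ratio is 31%, meeting the 31% threshold. (j), which would lift (i), is not triggered — the lot is solely residential. Exception (a) does not apply.
Exception (b) does not apply: a window faces an adjoining lot.
Exception (c): the structure will not be visible from the street; the baseline figure is 743, below the 831 limit — every condition holds. Turning to paragraphs (k)–(l): (k) is triggered — the lot is in a historic district. (l), which would lift (k), does not operate here — the qualifying period is 130 days, short of 160 days. So (c) is unavailable.
Exception (d) requires that the structure has no plumbing or electrical service; but electrical service is planned, so (d) is unavailable.
Every exception is unavailable, so the rule governs.

Yes — Iris must obtain a building permit.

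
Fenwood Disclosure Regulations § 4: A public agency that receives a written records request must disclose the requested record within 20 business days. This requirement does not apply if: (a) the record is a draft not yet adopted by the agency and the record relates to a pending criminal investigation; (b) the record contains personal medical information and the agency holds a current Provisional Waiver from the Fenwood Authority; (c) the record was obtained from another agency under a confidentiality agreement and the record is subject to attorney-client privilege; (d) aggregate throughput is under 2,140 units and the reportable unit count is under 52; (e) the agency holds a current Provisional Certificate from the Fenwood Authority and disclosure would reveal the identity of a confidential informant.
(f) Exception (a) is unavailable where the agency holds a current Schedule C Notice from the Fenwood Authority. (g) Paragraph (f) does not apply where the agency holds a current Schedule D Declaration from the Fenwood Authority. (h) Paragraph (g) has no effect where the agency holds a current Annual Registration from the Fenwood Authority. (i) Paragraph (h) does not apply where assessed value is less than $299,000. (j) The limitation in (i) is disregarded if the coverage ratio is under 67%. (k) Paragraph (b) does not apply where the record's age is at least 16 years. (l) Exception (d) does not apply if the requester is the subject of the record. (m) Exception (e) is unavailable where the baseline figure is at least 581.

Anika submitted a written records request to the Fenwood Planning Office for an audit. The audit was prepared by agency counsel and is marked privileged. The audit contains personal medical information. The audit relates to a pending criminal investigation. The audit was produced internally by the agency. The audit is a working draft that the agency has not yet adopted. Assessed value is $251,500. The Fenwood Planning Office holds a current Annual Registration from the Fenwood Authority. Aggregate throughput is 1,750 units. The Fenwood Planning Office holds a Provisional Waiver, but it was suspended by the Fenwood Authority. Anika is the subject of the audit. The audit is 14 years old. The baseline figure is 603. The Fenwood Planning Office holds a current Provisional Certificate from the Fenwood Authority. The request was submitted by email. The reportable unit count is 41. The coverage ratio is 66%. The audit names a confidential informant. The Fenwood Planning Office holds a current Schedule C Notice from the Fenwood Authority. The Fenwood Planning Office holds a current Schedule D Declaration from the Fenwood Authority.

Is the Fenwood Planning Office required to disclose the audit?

All of (a)'s requirements are met (the audit is an unadopted draft; the audit relates to a pending investigation). But: (f) is triggered — a current Schedule C Notice is held. (g) would limit (f) — a current Schedule D Declaration is held — but (h) sets (g) aside: (h) operates against (g): a current Annual Registration is held. (i) operates (assessed value is $251,500, less than the $299,000 limit), but is displaced by (j): (j) applies — the coverage ratio is 66%, under the 67% limit. (a) is therefore removed.
Exception (b) does not apply: the Provisional Waiver is not current.
Exception (c) does not apply: the audit was produced internally.
Exception (d)'s conditions are all satisfied: aggregate throughput is 1,750 units, under the 2,140 units limit; the reportable unit count is 41, under the 52 limit. But: (l) applies — Anika is the subject of the audit. Exception (d) does not apply.
Exception (e)'s conditions are all satisfied: a current Provisional Certificate is held; the audit names a confidential informant. However, paragraph (m) must be considered: (m) operates against (e): the baseline figure is 603, meeting the 581 threshold. So (e) is unavailable.
No exception is made out. the Fenwood Planning Office falls within the general rule.

Yes — the Fenwood Planning Office must disclose the audit.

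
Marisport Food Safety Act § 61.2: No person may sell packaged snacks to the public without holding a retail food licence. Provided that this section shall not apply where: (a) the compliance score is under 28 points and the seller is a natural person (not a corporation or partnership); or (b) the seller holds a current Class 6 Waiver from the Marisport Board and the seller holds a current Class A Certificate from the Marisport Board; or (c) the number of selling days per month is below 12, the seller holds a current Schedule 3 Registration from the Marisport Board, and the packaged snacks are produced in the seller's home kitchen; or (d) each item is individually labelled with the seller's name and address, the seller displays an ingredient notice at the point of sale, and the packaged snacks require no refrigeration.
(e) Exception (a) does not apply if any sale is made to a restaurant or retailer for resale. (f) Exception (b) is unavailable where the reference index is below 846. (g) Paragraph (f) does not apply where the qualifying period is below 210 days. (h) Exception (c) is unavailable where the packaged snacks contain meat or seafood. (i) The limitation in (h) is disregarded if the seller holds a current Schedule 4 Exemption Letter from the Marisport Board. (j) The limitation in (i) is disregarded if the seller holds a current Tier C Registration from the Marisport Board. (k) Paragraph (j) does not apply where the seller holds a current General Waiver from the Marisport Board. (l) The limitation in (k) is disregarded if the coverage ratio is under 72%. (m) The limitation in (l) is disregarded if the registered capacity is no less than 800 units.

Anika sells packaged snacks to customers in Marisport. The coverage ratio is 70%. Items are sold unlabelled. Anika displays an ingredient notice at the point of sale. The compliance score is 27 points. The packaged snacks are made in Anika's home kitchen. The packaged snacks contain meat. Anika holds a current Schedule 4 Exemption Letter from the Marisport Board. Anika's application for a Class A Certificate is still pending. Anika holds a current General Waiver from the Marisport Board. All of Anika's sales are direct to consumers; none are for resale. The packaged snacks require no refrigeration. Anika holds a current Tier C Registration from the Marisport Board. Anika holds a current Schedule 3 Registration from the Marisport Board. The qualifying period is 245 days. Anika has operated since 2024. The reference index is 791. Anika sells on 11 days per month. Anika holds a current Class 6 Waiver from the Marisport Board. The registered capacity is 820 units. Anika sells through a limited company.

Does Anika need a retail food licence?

No — exception (c) applies; Anika is not required to hold a retail food licence.

Exception (a) fails — the seller operates through a limited company.
Exception (b) does not apply: the Class A Certificate is not current.
Exception (c) is satisfied on its face — the number of selling days per month is 11, below the 12 limit; a current Schedule 3 Registration is held; the packaged snacks are home-kitchen produced. Under paragraphs (h)–(m): (h) would limit (c) — the packaged snacks contain meat — but (i) sets (h) aside: (i) operates against (h): a current Schedule 4 Exemption Letter is held. (j) is triggered (a current Tier C Registration is held), but yields to (k): (k) applies — a current General Waiver is held. (l) would limit (k) — the coverage ratio is 70%, under the 72% limit — but (m) sets (l) aside: (m) operates — the registered capacity is 820 units, meeting the 800 units threshold. Exception (c) stands.
Exception (d) fails — items are sold unlabelled.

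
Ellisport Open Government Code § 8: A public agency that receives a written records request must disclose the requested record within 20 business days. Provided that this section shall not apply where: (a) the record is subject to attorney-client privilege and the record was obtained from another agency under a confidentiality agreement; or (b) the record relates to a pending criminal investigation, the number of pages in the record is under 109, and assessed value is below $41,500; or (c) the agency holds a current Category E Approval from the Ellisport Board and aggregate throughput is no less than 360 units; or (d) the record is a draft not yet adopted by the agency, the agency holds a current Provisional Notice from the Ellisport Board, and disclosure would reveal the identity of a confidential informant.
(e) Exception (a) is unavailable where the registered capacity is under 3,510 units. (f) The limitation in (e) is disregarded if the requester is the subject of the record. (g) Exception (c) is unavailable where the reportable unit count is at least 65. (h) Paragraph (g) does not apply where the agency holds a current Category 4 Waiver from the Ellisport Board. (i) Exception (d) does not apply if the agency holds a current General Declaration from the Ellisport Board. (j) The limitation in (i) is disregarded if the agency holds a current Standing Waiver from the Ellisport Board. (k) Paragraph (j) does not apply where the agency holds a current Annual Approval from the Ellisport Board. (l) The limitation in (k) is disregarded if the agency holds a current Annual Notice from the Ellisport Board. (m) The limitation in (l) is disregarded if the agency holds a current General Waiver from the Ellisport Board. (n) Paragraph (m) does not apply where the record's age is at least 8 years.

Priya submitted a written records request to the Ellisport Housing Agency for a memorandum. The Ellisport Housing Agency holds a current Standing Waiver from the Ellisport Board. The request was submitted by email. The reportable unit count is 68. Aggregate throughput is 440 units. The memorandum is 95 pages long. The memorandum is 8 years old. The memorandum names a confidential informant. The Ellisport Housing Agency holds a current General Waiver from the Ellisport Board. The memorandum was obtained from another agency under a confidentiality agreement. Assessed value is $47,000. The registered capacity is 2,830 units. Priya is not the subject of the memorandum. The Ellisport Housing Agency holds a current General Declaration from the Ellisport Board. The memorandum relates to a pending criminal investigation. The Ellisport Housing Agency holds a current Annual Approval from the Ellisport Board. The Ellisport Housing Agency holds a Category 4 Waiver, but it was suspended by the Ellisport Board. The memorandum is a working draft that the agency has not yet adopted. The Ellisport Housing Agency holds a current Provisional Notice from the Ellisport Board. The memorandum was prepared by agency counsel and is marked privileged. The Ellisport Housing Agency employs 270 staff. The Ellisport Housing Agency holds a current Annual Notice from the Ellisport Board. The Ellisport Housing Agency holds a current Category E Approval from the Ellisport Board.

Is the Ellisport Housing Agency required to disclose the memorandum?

Exception (a)'s conditions are all satisfied: the memorandum is privileged; the memorandum was obtained under a confidentiality agreement. However, paragraphs (e)–(f) must be considered: (e) operates — the registered capacity is 2,830 units, under the 3,510 units limit. (f) is not engaged (Priya is not the subject of the memorandum), so (e) stands. (a) is therefore removed.
Exception (b) requires that assessed value is below $41,500; but assessed value is $47,000, not below $41,500, so (b) is unavailable.
Exception (c): a current Category E Approval is held; aggregate throughput is 440 units, meeting the 360 units threshold — every condition holds. However, paragraphs (g)–(h) must be considered: (g) operates against (c): the reportable unit count is 68, meeting the 65 threshold. (h), which would lift (g), is not triggered — the Category 4 Waiver is not current. So (c) is unavailable.
All of (d)'s requirements are met (the memorandum is an unadopted draft; a current Provisional Notice is held; the memorandum names a confidential informant). Considering the limiting provisions: (i) would limit (d) — a current General Declaration is held — but (j) sets (i) aside: (j) operates against (i): a current Standing Waiver is held. (k) applies (a current Annual Approval is held), but is itself disapplied by (l): (l) applies — a current Annual Notice is held. (m) would limit (l) — a current General Waiver is held — but (n) sets (m) aside: (n) is engaged — the record's age is 8 years, meeting the 8 years threshold. Exception (d) stands.

No — exception (d) applies; the Ellisport Housing Agency is not required to disclose the memorandum.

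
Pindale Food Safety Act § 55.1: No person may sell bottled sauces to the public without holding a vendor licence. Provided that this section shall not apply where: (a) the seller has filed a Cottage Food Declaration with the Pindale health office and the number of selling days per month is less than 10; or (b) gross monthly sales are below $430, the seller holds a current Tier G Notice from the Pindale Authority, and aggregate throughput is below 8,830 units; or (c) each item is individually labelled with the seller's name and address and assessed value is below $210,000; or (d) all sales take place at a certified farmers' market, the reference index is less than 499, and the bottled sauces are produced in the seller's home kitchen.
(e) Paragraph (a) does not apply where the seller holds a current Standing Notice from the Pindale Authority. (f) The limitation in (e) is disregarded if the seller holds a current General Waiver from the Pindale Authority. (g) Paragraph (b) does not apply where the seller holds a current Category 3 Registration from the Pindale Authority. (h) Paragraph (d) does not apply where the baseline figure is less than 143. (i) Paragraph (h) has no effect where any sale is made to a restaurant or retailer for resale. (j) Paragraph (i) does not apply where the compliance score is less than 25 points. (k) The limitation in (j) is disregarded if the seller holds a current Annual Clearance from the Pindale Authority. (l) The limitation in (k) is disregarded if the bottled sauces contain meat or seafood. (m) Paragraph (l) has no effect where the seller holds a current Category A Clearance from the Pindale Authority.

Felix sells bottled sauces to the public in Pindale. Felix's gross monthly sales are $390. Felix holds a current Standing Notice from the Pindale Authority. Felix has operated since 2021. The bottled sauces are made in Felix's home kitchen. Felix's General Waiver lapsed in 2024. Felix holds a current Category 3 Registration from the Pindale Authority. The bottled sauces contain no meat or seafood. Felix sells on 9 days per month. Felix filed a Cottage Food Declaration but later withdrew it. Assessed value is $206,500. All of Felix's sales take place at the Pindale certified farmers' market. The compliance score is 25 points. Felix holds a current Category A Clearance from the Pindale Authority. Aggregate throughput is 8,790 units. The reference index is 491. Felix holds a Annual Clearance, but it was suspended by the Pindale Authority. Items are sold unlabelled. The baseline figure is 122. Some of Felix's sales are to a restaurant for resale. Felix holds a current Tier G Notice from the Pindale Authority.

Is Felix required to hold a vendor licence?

Exception (a) does not apply: the Cottage Food Declaration was withdrawn.
All of (b)'s requirements are met (gross monthly sales are $390, below the $430 limit; a current Tier G Notice is held; aggregate throughput is 8,790 units, below the 8,830 units limit). But applying paragraph (g): (g) operates against (b): a current Category 3 Registration is held. (b) is therefore removed.
Exception (c) fails — items are sold unlabelled.
Exception (d)'s conditions are all satisfied: all sales are at a certified farmers' market; the reference index is 491, less than the 499 limit; the bottled sauces are home-kitchen produced. As to paragraphs (h)–(m): (h) applies (the baseline figure is 122, less than the 143 limit), but is displaced by (i): (i) operates — some sales are to a restaurant for resale. (j) is inapplicable (the compliance score is 25 points, not less than 25 points), so (i) stands. Exception (d) stands.

No — exception (d) applies; Felix is not required to hold a vendor licence.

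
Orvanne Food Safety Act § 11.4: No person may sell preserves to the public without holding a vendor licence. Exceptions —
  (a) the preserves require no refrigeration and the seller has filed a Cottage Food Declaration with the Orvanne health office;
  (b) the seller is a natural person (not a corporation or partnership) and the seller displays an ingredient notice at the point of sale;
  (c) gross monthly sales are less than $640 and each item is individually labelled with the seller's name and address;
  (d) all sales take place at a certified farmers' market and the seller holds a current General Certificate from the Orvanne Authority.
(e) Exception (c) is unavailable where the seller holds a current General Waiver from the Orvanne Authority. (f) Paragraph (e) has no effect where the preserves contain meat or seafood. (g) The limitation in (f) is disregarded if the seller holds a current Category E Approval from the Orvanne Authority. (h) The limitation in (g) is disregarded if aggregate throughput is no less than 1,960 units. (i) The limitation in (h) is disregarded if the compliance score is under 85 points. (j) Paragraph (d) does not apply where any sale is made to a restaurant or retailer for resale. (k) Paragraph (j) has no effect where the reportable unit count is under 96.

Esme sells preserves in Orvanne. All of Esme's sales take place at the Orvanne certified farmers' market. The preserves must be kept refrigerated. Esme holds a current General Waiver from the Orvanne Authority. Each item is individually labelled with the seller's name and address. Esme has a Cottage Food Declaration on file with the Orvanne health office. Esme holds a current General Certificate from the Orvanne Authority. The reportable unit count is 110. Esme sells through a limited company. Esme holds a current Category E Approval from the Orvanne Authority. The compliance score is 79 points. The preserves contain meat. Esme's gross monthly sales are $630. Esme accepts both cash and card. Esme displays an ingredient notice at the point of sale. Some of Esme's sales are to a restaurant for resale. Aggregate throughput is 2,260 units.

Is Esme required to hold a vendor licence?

Yes — Esme must hold a vendor licence.

Exception (a) requires that the preserves require no refrigeration; but the preserves require refrigeration, so (a) is unavailable.
Exception (b) fails — the seller operates through a limited company.
All of (c)'s requirements are met (gross monthly sales are $630, less than the $640 limit; items are individually labelled). Turning to paragraphs (e)–(i): (e) operates against (c): a current General Waiver is held. (f) would limit (e) — the preserves contain meat — but (g) sets (f) aside: (g) is triggered — a current Category E Approval is held. (h) would limit (g) — aggregate throughput is 2,260 units, meeting the 1,960 units threshold — but (i) sets (h) aside: (i) operates against (h): the compliance score is 79 points, under the 85 points limit. So (c) is unavailable.
All of (d)'s requirements are met (all sales are at a certified farmers' market; a current General Certificate is held). Turning to paragraphs (j)–(k): (j) operates against (d): some sales are to a restaurant for resale. (k) is not triggered (the reportable unit count is 110, not under 96), so (j) stands. (d) is therefore removed.
No exception displaces § 11.4.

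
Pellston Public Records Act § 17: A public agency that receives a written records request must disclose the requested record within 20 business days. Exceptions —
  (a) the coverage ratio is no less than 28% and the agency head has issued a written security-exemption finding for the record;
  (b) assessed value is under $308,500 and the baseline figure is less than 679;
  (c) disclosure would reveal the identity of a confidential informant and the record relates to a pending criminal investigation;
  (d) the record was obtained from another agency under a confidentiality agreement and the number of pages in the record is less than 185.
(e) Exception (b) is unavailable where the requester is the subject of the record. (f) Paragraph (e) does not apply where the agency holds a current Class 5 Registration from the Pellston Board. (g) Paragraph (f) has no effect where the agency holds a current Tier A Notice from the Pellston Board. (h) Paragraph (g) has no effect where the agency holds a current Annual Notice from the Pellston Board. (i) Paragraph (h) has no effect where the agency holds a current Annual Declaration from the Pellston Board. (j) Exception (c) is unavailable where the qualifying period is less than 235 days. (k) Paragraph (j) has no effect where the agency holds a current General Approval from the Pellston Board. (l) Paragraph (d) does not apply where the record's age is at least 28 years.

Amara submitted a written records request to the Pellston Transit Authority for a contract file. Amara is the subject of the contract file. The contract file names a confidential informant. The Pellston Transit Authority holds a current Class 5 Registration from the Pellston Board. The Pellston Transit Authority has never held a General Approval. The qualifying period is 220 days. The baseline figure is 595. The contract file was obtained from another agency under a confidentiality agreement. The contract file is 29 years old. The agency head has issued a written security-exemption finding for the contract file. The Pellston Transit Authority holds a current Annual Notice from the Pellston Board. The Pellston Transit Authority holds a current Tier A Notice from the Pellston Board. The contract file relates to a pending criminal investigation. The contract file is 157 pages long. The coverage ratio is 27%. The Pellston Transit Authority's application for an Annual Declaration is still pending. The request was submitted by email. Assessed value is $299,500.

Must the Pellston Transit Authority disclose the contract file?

No — exception (b) applies; the Pellston Transit Authority is not required to disclose the contract file.

Exception (a) does not apply: the coverage ratio is 27%, short of 28%.
Exception (b): assessed value is $299,500, under the $308,500 limit; the baseline figure is 595, less than the 679 limit — every condition holds. Applying paragraphs (e)–(i): (e) would limit (b) — Amara is the subject of the contract file — but (f) sets (e) aside: (f) operates against (e): a current Class 5 Registration is held. (g) would limit (f) — a current Tier A Notice is held — but (h) sets (g) aside: (h) applies — a current Annual Notice is held. (i), which would lift (h), does not operate here — the Annual Declaration is not current. So (b) applies.
Exception (c)'s conditions are all satisfied: the contract file names a confidential informant; the contract file relates to a pending investigation. But: (j) is triggered — the qualifying period is 220 days, less than the 235 days limit. (k), which would lift (j), is not triggered — there is no General Approval in force. Exception (c) does not apply.
Exception (d): the contract file was obtained under a confidentiality agreement; the number of pages in the record is 157, less than the 185 limit — every condition holds. Turning to paragraph (l): (l) operates against (d): the record's age is 29 years, meeting the 28 years threshold. Exception (d) does not apply.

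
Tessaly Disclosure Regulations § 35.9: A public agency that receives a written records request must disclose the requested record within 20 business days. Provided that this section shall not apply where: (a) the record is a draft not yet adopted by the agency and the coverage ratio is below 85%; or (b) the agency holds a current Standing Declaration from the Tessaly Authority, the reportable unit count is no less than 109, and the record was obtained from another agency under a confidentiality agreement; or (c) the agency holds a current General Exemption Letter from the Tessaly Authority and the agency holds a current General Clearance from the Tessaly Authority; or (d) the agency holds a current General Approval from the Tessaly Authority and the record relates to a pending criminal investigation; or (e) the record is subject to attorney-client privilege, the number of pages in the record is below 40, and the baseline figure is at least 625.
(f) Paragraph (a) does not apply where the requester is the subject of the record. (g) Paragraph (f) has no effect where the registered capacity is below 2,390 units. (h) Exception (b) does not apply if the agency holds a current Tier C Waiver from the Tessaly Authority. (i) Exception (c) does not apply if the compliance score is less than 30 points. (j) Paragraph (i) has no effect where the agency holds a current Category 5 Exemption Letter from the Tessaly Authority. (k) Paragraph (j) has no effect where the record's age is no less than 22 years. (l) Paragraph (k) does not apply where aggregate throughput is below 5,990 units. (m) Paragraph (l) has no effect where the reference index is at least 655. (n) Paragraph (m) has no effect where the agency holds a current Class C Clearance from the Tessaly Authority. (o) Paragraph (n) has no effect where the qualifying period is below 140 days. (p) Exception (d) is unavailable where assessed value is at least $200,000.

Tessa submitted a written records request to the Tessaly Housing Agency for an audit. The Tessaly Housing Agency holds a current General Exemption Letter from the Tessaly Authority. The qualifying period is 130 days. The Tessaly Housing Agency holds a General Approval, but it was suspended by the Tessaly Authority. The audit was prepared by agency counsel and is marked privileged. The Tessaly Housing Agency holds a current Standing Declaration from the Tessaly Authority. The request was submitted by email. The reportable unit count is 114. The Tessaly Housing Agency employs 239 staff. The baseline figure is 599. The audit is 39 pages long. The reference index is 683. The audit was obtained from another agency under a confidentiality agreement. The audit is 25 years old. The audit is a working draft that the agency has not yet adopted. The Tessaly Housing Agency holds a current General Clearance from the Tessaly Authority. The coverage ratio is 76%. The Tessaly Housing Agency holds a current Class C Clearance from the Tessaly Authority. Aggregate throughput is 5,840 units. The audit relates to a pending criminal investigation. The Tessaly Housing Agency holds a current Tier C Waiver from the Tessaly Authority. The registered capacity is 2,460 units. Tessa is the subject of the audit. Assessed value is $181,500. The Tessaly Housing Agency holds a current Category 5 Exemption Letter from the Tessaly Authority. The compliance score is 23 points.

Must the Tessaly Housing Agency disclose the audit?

Yes — the Tessaly Housing Agency must disclose the audit.

Exception (a)'s conditions are all satisfied: the audit is an unadopted draft; the coverage ratio is 76%, below the 85% limit. But: (f) operates against (a): Tessa is the subject of the audit. (g), which would lift (f), is inapplicable — the registered capacity is 2,460 units, not below 2,390 units. (a) is therefore removed.
All of (b)'s requirements are met (a current Standing Declaration is held; the reportable unit count is 114, meeting the 109 threshold; the audit was obtained under a confidentiality agreement). But applying paragraph (h): (h) operates — a current Tier C Waiver is held. So (b) is unavailable.
Exception (c): a current General Exemption Letter is held; a current General Clearance is held — every condition holds. But: (i) is engaged — the compliance score is 23 points, less than the 30 points limit. (j) would limit (i) — a current Category 5 Exemption Letter is held — but (k) sets (j) aside: (k) is triggered — the record's age is 25 years, meeting the 22 years threshold. (l) would limit (k) — aggregate throughput is 5,840 units, below the 5,990 units limit — but (m) sets (l) aside: (m) operates against (l): the reference index is 683, meeting the 655 threshold. (n) is triggered (a current Class C Clearance is held), but yields to (o): (o) operates against (n): the qualifying period is 130 days, below the 140 days limit. (c) is therefore removed.
Exception (d) requires that the agency holds a current General Approval from the Tessaly Authority; but the General Approval is not current, so (d) is unavailable.
Exception (e) does not apply: the baseline figure is 599, short of 625.
No exception applies. The general rule governs.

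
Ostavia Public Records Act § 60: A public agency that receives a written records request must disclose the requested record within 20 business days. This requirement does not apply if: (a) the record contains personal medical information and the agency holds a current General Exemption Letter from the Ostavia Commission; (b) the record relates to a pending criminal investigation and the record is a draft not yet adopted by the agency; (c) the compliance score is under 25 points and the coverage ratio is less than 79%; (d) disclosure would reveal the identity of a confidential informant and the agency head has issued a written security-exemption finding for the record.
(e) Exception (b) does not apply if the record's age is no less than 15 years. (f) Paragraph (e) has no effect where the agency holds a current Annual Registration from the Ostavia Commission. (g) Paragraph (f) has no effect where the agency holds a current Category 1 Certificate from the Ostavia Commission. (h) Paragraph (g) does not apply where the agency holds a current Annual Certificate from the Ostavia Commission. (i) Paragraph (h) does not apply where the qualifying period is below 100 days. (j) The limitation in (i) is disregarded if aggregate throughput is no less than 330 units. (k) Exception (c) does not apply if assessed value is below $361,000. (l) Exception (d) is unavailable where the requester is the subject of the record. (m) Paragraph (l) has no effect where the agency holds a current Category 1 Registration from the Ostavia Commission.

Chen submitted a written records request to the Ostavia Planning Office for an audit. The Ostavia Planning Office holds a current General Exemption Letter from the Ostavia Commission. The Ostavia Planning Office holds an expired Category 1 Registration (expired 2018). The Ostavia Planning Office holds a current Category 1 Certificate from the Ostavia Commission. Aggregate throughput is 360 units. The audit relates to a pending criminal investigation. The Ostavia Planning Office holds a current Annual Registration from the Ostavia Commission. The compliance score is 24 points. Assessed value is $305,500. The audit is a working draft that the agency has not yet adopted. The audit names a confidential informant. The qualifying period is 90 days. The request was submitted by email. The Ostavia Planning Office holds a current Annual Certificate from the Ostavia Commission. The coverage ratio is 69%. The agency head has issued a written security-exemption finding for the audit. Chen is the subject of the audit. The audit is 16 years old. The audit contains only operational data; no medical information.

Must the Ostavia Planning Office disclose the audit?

Exception (a) does not apply: the audit contains only operational data.
Exception (b): the audit relates to a pending investigation; the audit is an unadopted draft — every condition holds. Under paragraphs (e)–(j): (e) would limit (b) — the record's age is 16 years, meeting the 15 years threshold — but (f) sets (e) aside: (f) operates against (e): a current Annual Registration is held. (g) applies (a current Category 1 Certificate is held), but is itself disapplied by (h): (h) is engaged — a current Annual Certificate is held. (i) applies (the qualifying period is 90 days, below the 100 days limit), but is set aside by (j): (j) operates against (i): aggregate throughput is 360 units, meeting the 330 units threshold. So (b) applies.
Exception (c)'s conditions are all satisfied: the compliance score is 24 points, under the 25 points limit; the coverage ratio is 69%, less than the 79% limit. But: (k) is engaged — assessed value is $305,500, below the $361,000 limit. Exception (c) does not apply.
All of (d)'s requirements are met (the audit names a confidential informant; a written security-exemption finding has been issued). But applying paragraphs (l)–(m): (l) operates against (d): Chen is the subject of the audit. (m) does not operate here (the Category 1 Registration is not current), so (l) stands. Exception (d) does not apply.

No — exception (b) applies; the Ostavia Planning Office is not required to disclose the audit.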